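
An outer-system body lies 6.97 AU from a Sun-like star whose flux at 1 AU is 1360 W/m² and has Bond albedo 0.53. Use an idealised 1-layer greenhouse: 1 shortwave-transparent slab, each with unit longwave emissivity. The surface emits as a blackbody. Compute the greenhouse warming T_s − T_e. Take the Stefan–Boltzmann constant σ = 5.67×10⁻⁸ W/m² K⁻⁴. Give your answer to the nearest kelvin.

By the inverse-square law, S = 1360/6.97² = 27.99 W/m².
The effective emission temperature is T_e = [S(1−α)/(4σ)]^¼ = 87.27 K.
T_s = (N+1)^(1/4)·T_e = 103.8 K.
Warming: T_s − T_e = 16.51 K.

17 kelvin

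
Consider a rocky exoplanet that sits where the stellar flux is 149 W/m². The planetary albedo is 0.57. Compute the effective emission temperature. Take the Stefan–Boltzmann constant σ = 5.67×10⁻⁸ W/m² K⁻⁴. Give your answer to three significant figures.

130 K

Averaging over the sphere, the absorbed flux is S(1−α)/4 = 16.02 W/m².
In equilibrium σT⁴ equals this, so T = 129.6 K.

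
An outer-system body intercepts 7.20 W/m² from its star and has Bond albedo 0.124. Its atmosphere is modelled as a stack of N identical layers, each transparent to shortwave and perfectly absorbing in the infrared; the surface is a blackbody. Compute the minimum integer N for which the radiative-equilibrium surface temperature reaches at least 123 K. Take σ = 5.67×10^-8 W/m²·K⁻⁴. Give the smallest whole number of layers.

Top-of-atmosphere balance: σT_e⁴ = S(1−α)/4 = 1.577 W/m² → T_e = 72.62 K.
Need (N+1)T_e⁴ ≥ T_s⁴, i.e. N+1 ≥ (123/72.62)⁴ = 8.231.
The minimum whole number is N = 8.

8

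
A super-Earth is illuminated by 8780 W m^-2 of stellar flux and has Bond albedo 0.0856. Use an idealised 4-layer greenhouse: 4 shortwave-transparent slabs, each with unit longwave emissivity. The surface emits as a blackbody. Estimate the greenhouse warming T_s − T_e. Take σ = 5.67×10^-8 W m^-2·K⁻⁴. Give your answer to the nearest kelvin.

OLR = S(1−α)/4 = 2007 W m^-2; the top layer radiates at T_e = 433.8 K.
T_s = (N+1)^(1/4)·T_e = 648.6 K.
Warming: T_s − T_e = 214.9 K.

215 K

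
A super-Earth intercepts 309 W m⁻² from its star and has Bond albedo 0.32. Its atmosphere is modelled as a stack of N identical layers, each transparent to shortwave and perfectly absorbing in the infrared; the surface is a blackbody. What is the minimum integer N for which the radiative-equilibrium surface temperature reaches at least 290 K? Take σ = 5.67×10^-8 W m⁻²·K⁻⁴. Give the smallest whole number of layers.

7

OLR = S(1−α)/4 = 52.53 W m⁻²; the top layer radiates at T_e = 174.5 K.
Need (N+1)T_e⁴ ≥ T_s⁴, i.e. N+1 ≥ (290/174.5)⁴ = 7.634.
Rounding up, N = 7.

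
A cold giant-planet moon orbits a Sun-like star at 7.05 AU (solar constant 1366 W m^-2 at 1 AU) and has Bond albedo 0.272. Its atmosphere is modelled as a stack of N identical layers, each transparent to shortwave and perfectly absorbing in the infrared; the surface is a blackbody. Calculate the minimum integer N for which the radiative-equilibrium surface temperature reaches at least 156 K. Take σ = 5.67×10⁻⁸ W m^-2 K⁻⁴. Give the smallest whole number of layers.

6

By the inverse-square law, S = 1366/7.05² = 27.48 W m^-2.
Top-of-atmosphere balance: σT_e⁴ = S(1−α)/4 = 5.002 W m^-2 → T_e = 96.91 K.
Since T_s⁴ = (N+1)T_e⁴, we need N ≥ (T_s/T_e)⁴ − 1 = 5.713.
Rounding up, N = 6.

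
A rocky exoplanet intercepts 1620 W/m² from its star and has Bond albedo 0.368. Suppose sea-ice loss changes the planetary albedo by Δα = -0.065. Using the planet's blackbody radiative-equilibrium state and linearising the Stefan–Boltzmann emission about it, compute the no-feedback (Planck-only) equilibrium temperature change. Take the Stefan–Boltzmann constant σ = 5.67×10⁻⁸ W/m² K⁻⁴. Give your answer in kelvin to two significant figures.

6.7 K

Unperturbed T_e = [1620·(1−0.368)/(4σ)]^¼ = 259.2 K.
ΔF = −(S/4)Δα = −(1620/4)×(-0.065) = 26.32 W/m².
Planck response: λ_P = 4σT_e³ = 4·5.67×10⁻⁸·(259.2)³ = 3.950 W/m²/K.
So ΔT₀ = 26.32/3.950 = 6.66 K.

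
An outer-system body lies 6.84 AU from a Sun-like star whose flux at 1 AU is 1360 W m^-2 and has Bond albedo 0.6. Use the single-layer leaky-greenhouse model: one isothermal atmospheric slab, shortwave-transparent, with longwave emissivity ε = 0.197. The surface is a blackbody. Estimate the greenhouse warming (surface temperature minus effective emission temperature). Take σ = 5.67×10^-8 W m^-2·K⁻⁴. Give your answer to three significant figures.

Irradiance scales as 1/d², so S = 1360 W m^-2 × (1/6.84)² = 29.07 W m^-2.
Effective emission temperature (TOA balance): σT_e⁴ = S(1−α)/4 = 2.907 W m^-2 → T_e = 84.62 K.
The surface balance (absorbed SW + ε·downward IR = σT_s⁴) with T_a⁴ = T_s⁴/2 reduces to T_s = T_e·[2/(2−ε)]^¼ = 86.84 K.
Greenhouse warming: T_s − T_e = 2.222 K.

2.22 K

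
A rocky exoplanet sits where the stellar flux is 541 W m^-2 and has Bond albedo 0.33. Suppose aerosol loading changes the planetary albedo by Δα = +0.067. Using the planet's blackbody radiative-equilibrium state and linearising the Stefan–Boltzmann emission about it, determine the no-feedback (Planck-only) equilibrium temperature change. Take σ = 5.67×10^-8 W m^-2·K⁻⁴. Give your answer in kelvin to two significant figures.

The baseline emission temperature is T_e = 199.9 K.
The change in absorbed flux is Δ[S(1−α)/4] = −SΔα/4 = -9.062 W m^-2.
Linearising σT⁴ gives d(σT⁴)/dT = 4σT_e³ = 1.813 W m^-2 per K.
ΔT₀ = ΔF/λ_P = -9.062/1.813 = -5.00 K.

-5.0 K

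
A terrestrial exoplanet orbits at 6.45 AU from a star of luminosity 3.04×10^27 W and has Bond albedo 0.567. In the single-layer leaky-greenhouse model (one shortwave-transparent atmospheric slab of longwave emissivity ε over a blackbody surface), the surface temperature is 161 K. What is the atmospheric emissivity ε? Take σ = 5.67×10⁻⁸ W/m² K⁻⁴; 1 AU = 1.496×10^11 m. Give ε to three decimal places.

0.523

Orbital distance: d = 6.45 AU = 9.649×10^11 m.
Flux at the orbit: S = L/(4πd²) = 3.04×10^27/(4π·(9.65×10^11)²) = 259.8 W/m².
TOA balance gives T_e = 149.2 K.
Since (2−ε)/2 = (T_e/T_s)⁴ = 0.7383, ε = 0.5234.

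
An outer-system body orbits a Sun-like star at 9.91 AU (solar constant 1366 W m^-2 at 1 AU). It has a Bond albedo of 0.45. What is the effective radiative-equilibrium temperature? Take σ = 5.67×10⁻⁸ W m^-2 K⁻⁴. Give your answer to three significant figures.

Flux at the orbit: S = 1366/(9.91)² = 13.91 W m^-2.
Absorbed flux (global mean): S(1−α)/4 = 13.91·0.55/4 = 1.913 W m^-2.
Set σT⁴ = 1.913 → T = (1.913/σ)^(1/4) = 76.21 K.

76.2 kelvin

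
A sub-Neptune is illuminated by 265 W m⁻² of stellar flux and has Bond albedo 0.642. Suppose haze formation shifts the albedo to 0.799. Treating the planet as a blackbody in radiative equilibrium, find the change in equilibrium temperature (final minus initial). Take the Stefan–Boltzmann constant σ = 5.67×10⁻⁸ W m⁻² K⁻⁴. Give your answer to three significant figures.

Before: T₁ = [265.0·0.358/(4σ)]^(1/4) = 143.0 K.
After:  T₂ = [265.0·0.201/(4σ)]^(1/4) = 123.8 K.
ΔT = T₂ − T₁ = -19.22 K.

-19.2 K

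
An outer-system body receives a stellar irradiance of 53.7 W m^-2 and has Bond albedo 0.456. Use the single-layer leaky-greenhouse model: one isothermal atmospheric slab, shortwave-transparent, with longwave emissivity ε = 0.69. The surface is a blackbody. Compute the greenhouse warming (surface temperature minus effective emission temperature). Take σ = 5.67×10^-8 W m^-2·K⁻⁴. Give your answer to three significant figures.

11.9 kelvin

At the top of the atmosphere, σT_e⁴ = S(1−α)/4 = 7.303 W m^-2, giving T_e = 106.5 K.
Surface balance with a leaky layer gives σT_s⁴ = σT_e⁴·2/(2−ε), so T_s = T_e·[2/(2−0.69)]^(1/4) = 118.4 K.
T_s − T_e = 118.4 − 106.5 = 11.89 K.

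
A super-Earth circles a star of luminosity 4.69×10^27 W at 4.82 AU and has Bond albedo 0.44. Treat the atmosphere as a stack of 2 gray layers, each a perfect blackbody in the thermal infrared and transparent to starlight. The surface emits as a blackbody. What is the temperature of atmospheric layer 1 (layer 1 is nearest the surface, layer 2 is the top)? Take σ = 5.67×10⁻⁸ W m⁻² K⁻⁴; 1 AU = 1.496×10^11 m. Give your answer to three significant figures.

244 K

Orbital distance: d = 4.82 AU = 7.211×10^11 m.
Flux at the orbit: S = L/(4πd²) = 4.69×10^27/(4π·(7.21×10^11)²) = 717.8 W m⁻².
OLR = S(1−α)/4 = 100.5 W m⁻²; the top layer radiates at T_e = 205.2 K.
Each opaque layer satisfies 2T_j⁴ = T_{j−1}⁴ + T_{j+1}⁴, giving T_k⁴ = (N+1−k)T_e⁴.
T_1 = (2)^(1/4)·205.2 = 244.0 K.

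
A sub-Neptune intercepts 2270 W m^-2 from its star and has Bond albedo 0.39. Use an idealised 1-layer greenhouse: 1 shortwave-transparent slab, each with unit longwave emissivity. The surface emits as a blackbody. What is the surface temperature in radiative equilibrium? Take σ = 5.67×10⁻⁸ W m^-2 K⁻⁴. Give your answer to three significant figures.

The effective emission temperature is T_e = [S(1−α)/(4σ)]^¼ = 279.5 K.
Layer-by-layer balance gives σT_s⁴ = (N+1)σT_e⁴, so T_s = 2^¼·279.5 = 332.4 K.

332 K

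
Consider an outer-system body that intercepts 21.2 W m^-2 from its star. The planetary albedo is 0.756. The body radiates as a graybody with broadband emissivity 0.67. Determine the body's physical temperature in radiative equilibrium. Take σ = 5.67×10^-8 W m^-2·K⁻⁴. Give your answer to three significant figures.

76.4 K

The planet absorbs (1−α)S over its disc πR² and re-emits over 4πR², so the mean absorbed flux is (1−0.756)·21.20/4 = 1.293 W m^-2.
Equating to εσT⁴ with ε = 0.67: T = (1.293/0.67σ)^(1/4) = 76.38 K.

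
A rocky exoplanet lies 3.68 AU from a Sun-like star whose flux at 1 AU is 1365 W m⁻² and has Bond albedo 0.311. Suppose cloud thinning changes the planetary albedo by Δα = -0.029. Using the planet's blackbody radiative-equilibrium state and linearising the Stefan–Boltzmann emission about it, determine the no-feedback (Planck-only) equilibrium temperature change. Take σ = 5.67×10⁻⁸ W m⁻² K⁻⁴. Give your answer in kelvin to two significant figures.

Flux at the orbit: S = 1365/(3.68)² = 100.8 W m⁻².
Reference equilibrium: T_e = [S(1−α)/(4σ)]^(1/4) = 132.3 K.
The change in absorbed flux is Δ[S(1−α)/4] = −SΔα/4 = 0.7308 W m⁻².
Planck response: λ_P = 4σT_e³ = 4·5.67×10⁻⁸·(132.3)³ = 0.5250 W m⁻²/K.
Hence the no-feedback warming is ΔF/(4σT_e³) = 1.39 K.

1.4 kelvin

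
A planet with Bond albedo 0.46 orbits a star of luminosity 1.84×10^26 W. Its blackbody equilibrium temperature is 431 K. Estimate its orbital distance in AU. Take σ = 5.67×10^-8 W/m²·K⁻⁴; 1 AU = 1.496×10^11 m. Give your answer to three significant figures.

The flux needed for this T is 4σT⁴/(1−0.46) = 14490 W/m².
Then d = [L/(4πS)]^(1/2) = 3.179×10^10 m, i.e. 0.2125 AU.

0.212 AU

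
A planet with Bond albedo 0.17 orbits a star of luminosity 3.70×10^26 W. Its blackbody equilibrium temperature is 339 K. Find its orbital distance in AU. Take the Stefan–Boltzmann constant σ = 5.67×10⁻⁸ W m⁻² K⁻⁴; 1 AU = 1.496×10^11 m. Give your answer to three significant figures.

The flux needed for this T is 4σT⁴/(1−0.17) = 3609 W m⁻².
S = L/(4πd²) → d = √(L/4πS) = √(3.70×10^26/(4π·3609)) = 9.033×10^10 m = 0.6038 AU.

0.604 AU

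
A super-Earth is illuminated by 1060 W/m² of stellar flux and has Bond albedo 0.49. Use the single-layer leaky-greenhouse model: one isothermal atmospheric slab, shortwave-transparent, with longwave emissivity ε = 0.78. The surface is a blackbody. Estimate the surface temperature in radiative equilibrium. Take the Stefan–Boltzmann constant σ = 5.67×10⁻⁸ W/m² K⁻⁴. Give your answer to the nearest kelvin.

At the top of the atmosphere, σT_e⁴ = S(1−α)/4 = 135.2 W/m², giving T_e = 221.0 K.
The surface balance (absorbed SW + ε·downward IR = σT_s⁴) with T_a⁴ = T_s⁴/2 reduces to T_s = T_e·[2/(2−ε)]^¼ = 250.0 K.

250 K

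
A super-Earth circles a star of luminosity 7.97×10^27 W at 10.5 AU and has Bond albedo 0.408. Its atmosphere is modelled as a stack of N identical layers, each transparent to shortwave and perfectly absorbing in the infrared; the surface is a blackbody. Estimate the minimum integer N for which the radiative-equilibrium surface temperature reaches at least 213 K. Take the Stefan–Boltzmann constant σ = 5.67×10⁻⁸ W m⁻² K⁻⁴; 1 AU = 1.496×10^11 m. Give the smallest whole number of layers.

Orbital distance: d = 10.5 AU = 1.571×10^12 m.
S = L/(4πd²) = 257.0 W m⁻².
The effective emission temperature is T_e = [S(1−α)/(4σ)]^¼ = 160.9 K.
T_s = (N+1)^(1/4)·T_e ≥ 213 K requires N+1 ≥ (T_s/T_e)⁴ = (213/160.9)⁴ = 3.068.
The minimum whole number is N = 3.

3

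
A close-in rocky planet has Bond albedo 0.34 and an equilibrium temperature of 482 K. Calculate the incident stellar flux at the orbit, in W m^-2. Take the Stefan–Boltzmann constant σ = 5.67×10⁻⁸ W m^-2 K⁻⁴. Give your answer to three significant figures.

Invert the energy balance for S: S = 4σT⁴/(1−α).
The emitted flux is σT⁴ = 3060 W m^-2.
So S = 4×3060/(1−0.34) = 18550 W m^-2.

18500 W m^-2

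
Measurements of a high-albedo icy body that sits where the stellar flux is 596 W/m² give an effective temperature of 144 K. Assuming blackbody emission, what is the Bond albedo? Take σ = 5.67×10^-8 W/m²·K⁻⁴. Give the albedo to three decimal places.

Rearranging the radiative balance, α = 1 − 4σT⁴/S.
4σT⁴ = 4·5.67×10⁻⁸·(144)⁴ = 97.52 W/m².
Hence α = 1 − 97.52/596.0 = 0.8364.

0.836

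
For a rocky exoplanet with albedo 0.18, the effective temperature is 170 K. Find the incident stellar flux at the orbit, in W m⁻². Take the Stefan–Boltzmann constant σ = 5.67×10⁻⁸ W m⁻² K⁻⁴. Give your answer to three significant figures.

231 W m⁻²

From S(1−α)/4 = σT⁴: S = 4σT⁴/(1−α).
The emitted flux is σT⁴ = 47.36 W m⁻².
S = 4·47.36/0.82 = 231.0 W m⁻².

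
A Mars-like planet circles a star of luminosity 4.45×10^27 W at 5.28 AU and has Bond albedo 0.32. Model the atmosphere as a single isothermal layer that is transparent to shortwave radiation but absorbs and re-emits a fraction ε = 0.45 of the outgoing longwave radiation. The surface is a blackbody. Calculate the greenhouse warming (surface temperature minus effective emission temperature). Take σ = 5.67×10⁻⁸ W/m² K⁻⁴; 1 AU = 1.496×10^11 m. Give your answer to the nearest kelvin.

13 kelvin

d = 5.28 × 1.496×10^11 m = 7.899×10^11 m.
Spreading L over a sphere of radius d: S = 4.45×10^27/(4π·7.90×10^11²) = 567.6 W/m².
Effective emission temperature (TOA balance): σT_e⁴ = S(1−α)/4 = 96.49 W/m² → T_e = 203.1 K.
The surface balance (absorbed SW + ε·downward IR = σT_s⁴) with T_a⁴ = T_s⁴/2 reduces to T_s = T_e·[2/(2−ε)]^¼ = 216.5 K.
The atmosphere warms the surface by 13.36 K.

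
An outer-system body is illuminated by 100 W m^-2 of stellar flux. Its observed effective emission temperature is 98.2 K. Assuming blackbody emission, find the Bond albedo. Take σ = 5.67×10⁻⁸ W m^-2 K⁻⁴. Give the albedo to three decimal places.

From σT⁴ = S(1−α)/4 we invert for α: 1−α = 4σT⁴/S.
σT⁴ = 5.273 W m^-2, so 4σT⁴ = 21.09 W m^-2.
Hence α = 1 − 21.09/100.0 = 0.7891.

0.789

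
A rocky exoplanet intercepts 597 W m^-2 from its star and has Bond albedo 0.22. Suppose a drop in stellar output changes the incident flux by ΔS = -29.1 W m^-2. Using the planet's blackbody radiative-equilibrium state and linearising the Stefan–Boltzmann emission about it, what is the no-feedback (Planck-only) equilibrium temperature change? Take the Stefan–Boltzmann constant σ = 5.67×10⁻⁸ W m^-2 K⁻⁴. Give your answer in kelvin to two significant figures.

-2.6 kelvin

Unperturbed T_e = [597.0·(1−0.22)/(4σ)]^¼ = 212.9 K.
ΔF = Δ[S(1−α)]/4 = (1−0.22)·-29.1/4 = -5.675 W m^-2.
Linearising σT⁴ gives d(σT⁴)/dT = 4σT_e³ = 2.188 W m^-2 per K.
Hence the no-feedback warming is ΔF/(4σT_e³) = -2.59 K.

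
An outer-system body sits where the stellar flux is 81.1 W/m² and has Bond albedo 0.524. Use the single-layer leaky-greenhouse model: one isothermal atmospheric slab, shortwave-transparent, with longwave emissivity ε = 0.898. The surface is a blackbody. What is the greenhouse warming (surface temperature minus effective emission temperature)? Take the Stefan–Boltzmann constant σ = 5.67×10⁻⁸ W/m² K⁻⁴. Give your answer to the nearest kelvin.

18 K

At the top of the atmosphere, σT_e⁴ = S(1−α)/4 = 9.651 W/m², giving T_e = 114.2 K.
The surface balance (absorbed SW + ε·downward IR = σT_s⁴) with T_a⁴ = T_s⁴/2 reduces to T_s = T_e·[2/(2−ε)]^¼ = 132.6 K.
The atmosphere warms the surface by 18.35 K.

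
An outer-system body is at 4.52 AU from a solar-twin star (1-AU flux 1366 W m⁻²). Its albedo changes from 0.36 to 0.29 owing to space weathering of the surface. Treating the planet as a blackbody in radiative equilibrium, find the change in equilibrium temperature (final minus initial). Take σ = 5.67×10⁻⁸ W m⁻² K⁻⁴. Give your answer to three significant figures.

By the inverse-square law, S = 1366/4.52² = 66.86 W m⁻².
Initial: T₁ = [S(1−0.36)/(4σ)]^(1/4) = 117.2 K.
After:  T₂ = [66.86·0.71/(4σ)]^(1/4) = 120.3 K.
Change: 120.3 − 117.2 = 3.081 K.

3.08 K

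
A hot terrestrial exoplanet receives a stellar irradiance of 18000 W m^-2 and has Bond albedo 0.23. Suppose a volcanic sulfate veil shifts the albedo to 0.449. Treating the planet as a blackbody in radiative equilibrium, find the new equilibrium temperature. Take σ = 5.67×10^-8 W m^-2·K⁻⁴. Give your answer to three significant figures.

New equilibrium: T₂ = [(1−0.449)·18000/(4σ)]^(1/4) = 457.3 K.

457 K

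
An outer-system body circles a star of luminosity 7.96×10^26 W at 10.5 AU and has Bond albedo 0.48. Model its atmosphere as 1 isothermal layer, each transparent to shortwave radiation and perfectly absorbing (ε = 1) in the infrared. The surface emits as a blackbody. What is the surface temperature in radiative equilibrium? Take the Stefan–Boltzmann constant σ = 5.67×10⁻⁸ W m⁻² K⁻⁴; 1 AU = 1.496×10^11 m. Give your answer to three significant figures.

104 K

Orbital distance: d = 10.5 AU = 1.571×10^12 m.
Flux at the orbit: S = L/(4πd²) = 7.96×10^26/(4π·(1.57×10^12)²) = 25.67 W m⁻².
The effective emission temperature is T_e = [S(1−α)/(4σ)]^¼ = 87.59 K.
With N = 1 opaque layers, T_s = (N+1)^(1/4)·T_e = 2^(1/4)·87.59 = 104.2 K.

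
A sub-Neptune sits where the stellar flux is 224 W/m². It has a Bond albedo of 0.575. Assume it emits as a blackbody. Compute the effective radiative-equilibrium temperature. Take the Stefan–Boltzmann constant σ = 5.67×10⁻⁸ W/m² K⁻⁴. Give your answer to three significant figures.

143 K

The planet absorbs (1−α)S over its disc πR² and re-emits over 4πR², so the mean absorbed flux is (1−0.575)·224.0/4 = 23.80 W/m².
Set σT⁴ = 23.80 → T = (23.80/σ)^(1/4) = 143.1 K.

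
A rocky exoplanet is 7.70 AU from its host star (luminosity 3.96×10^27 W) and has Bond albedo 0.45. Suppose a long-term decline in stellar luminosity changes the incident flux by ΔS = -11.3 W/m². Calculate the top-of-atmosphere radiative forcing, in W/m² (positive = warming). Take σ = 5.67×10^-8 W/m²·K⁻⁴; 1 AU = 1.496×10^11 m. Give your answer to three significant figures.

-1.55 W/m²

d = 7.70 × 1.496×10^11 m = 1.152×10^12 m.
S = L/(4πd²) = 237.5 W/m².
Only a fraction (1−α) is absorbed and it's spread over 4πR², so ΔF = (1−α)ΔS/4 = -1.554 W/m².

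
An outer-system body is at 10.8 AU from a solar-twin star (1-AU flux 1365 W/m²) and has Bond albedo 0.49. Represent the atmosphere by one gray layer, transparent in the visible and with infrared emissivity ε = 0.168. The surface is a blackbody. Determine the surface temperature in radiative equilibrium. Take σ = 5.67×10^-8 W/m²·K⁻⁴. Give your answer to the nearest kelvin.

73 K

Flux at the orbit: S = 1365/(10.8)² = 11.70 W/m².
The planet radiates to space at T_e = [S(1−α)/(4σ)]^(1/4) = 71.62 K.
For a single slab of emissivity ε, T_s⁴ = 2T_e⁴/(2−ε); thus T_s = 71.62·(1.092)^(1/4) = 73.21 K.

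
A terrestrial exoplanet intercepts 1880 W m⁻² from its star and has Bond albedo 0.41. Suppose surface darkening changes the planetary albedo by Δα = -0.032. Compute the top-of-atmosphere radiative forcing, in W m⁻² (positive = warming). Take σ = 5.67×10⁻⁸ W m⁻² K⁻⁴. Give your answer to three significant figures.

15.0 W m⁻²

The change in absorbed flux is Δ[S(1−α)/4] = −SΔα/4 = 15.04 W m⁻².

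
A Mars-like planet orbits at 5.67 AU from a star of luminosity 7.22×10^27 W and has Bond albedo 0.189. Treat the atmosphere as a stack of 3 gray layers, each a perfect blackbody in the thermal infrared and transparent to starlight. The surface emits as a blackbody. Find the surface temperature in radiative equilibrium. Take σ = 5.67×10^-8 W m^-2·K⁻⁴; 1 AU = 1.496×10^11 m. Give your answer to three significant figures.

327 kelvin

d = 5.67 × 1.496×10^11 m = 8.482×10^11 m.
S = L/(4πd²) = 798.5 W m^-2.
The effective emission temperature is T_e = [S(1−α)/(4σ)]^¼ = 231.2 K.
Layer-by-layer balance gives σT_s⁴ = (N+1)σT_e⁴, so T_s = 4^¼·231.2 = 326.9 K.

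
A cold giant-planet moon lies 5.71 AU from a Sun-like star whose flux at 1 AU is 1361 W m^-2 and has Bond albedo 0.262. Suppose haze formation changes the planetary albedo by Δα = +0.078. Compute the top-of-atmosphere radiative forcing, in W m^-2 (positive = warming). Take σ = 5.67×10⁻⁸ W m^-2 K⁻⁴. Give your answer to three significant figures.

-0.814 W m^-2

By the inverse-square law, S = 1361/5.71² = 41.74 W m^-2.
TOA radiative forcing: ΔF = −S·Δα/4 = −41.74·(+0.078)/4 = -0.8140 W m^-2.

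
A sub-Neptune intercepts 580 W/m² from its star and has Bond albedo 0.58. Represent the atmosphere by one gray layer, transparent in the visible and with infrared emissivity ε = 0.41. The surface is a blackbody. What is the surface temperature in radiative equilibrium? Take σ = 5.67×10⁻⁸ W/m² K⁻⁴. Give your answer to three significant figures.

192 kelvin

The planet radiates to space at T_e = [S(1−α)/(4σ)]^(1/4) = 181.0 K.
For a single slab of emissivity ε, T_s⁴ = 2T_e⁴/(2−ε); thus T_s = 181.0·(1.258)^(1/4) = 191.7 K.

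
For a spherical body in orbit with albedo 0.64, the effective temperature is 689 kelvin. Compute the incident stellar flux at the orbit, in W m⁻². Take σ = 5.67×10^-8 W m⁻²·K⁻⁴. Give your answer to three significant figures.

1.42×10^5 W m⁻²

From S(1−α)/4 = σT⁴: S = 4σT⁴/(1−α).
The emitted flux is σT⁴ = 12780 W m⁻².
So S = 4×12780/(1−0.64) = 1.420×10^5 W m⁻².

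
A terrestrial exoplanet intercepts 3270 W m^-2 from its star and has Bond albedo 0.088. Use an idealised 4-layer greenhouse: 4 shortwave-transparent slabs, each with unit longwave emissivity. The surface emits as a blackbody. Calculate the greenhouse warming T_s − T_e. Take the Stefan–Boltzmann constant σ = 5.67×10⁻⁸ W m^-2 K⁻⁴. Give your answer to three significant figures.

Top-of-atmosphere balance: σT_e⁴ = S(1−α)/4 = 745.6 W m^-2 → T_e = 338.6 K.
T_s = (N+1)^(1/4)·T_e = 506.4 K.
Warming: T_s − T_e = 167.7 K.

168 K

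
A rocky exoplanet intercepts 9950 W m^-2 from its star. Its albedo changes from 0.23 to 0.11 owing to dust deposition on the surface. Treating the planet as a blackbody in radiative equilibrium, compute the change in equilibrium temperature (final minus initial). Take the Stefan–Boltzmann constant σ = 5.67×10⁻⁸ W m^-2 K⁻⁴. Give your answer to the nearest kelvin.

Initial: T₁ = [S(1−0.23)/(4σ)]^(1/4) = 428.7 K.
After:  T₂ = [9950·0.89/(4σ)]^(1/4) = 444.5 K.
Change: 444.5 − 428.7 = 15.81 K.

16 K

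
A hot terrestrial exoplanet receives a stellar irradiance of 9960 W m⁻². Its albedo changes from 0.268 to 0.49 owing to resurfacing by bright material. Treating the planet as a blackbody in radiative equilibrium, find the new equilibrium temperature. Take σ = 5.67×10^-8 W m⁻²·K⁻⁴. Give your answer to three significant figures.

387 K

T₂ = [S(1−α₂)/(4σ)]^(1/4) = [9960·0.51/(4σ)]^(1/4) = 386.9 K.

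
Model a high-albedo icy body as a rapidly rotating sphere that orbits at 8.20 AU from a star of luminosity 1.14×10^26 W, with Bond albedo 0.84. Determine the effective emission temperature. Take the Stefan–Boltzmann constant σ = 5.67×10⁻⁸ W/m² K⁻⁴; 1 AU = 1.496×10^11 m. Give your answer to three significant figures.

d = 8.20 × 1.496×10^11 m = 1.227×10^12 m.
Spreading L over a sphere of radius d: S = 1.14×10^26/(4π·1.23×10^12²) = 6.028 W/m².
Averaging over the sphere, the absorbed flux is S(1−α)/4 = 0.2411 W/m².
Set σT⁴ = 0.2411 → T = (0.2411/σ)^(1/4) = 45.41 K.

45.4 K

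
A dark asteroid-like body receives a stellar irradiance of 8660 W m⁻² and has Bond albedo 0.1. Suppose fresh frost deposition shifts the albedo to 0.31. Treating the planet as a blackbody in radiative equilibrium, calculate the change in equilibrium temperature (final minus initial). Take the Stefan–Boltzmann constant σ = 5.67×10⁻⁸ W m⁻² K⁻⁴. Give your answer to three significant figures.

Before: T₁ = [8660·0.9/(4σ)]^(1/4) = 430.6 K.
With α = 0.31, T₂ = 402.9 K.
Change: 402.9 − 430.6 = -27.67 K.

-27.7 kelvin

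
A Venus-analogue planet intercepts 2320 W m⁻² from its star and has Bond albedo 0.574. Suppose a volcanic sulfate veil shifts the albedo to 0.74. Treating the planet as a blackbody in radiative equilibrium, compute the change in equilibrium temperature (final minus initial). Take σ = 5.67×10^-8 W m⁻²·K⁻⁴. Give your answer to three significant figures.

-29.8 K

Before: T₁ = [2320·0.426/(4σ)]^(1/4) = 256.9 K.
After:  T₂ = [2320·0.26/(4σ)]^(1/4) = 227.1 K.
ΔT = T₂ − T₁ = -29.84 K.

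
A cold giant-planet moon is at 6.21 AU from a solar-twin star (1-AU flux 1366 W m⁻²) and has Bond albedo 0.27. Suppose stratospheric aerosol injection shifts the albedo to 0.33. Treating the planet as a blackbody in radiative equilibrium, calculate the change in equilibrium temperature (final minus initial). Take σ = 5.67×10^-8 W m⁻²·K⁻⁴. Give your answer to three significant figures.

-2.19 K

By the inverse-square law, S = 1366/6.21² = 35.42 W m⁻².
Initial: T₁ = [S(1−0.27)/(4σ)]^(1/4) = 103.3 K.
After:  T₂ = [35.42·0.67/(4σ)]^(1/4) = 101.1 K.
ΔT = T₂ − T₁ = -2.192 K.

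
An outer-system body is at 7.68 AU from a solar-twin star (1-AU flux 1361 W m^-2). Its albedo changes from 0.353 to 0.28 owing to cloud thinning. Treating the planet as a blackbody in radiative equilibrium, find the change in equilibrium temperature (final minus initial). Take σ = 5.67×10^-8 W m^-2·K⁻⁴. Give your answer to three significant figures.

Flux at the orbit: S = 1361/(7.68)² = 23.07 W m^-2.
With α = 0.353, T₁ = 90.07 K.
Final:   T₂ = [S(1−0.28)/(4σ)]^(1/4) = 92.51 K.
Change: 92.51 − 90.07 = 2.440 K.

2.44 kelvin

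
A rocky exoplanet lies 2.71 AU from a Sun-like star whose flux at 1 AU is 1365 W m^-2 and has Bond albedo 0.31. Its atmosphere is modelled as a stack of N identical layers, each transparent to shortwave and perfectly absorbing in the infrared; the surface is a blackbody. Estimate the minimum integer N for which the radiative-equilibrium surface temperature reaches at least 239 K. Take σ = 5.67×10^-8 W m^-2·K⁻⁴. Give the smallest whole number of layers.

By the inverse-square law, S = 1365/2.71² = 185.9 W m^-2.
Top-of-atmosphere balance: σT_e⁴ = S(1−α)/4 = 32.06 W m^-2 → T_e = 154.2 K.
Need (N+1)T_e⁴ ≥ T_s⁴, i.e. N+1 ≥ (239/154.2)⁴ = 5.770.
So N ≥ 4.770; the smallest integer is N = 5.

5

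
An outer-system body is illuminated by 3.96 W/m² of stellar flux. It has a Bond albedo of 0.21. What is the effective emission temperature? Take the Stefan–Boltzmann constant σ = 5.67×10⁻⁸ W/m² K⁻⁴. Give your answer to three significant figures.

60.9 kelvin

Absorbed flux (global mean): S(1−α)/4 = 3.960·0.79/4 = 0.7821 W/m².
Balancing against σT⁴: T = (0.7821/5.67×10⁻⁸)^(1/4) = 60.94 K.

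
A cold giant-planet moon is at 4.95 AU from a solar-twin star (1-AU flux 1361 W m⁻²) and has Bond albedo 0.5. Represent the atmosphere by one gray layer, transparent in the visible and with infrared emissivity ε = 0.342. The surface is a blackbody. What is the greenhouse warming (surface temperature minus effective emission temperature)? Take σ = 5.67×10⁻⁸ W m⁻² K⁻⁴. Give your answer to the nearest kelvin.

5 kelvin

Irradiance scales as 1/d², so S = 1361 W m⁻² × (1/4.95)² = 55.55 W m⁻².
The planet radiates to space at T_e = [S(1−α)/(4σ)]^(1/4) = 105.2 K.
For a single slab of emissivity ε, T_s⁴ = 2T_e⁴/(2−ε); thus T_s = 105.2·(1.206)^(1/4) = 110.2 K.
Greenhouse warming: T_s − T_e = 5.049 K.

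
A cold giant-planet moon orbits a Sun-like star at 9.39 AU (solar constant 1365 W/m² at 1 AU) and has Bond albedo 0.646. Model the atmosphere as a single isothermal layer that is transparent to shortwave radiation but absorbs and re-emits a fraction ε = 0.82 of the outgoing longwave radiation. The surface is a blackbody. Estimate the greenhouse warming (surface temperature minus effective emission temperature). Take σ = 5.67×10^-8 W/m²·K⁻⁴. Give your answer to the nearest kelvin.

By the inverse-square law, S = 1365/9.39² = 15.48 W/m².
The planet radiates to space at T_e = [S(1−α)/(4σ)]^(1/4) = 70.11 K.
The surface balance (absorbed SW + ε·downward IR = σT_s⁴) with T_a⁴ = T_s⁴/2 reduces to T_s = T_e·[2/(2−ε)]^¼ = 80.00 K.
T_s − T_e = 80.00 − 70.11 = 9.886 K.

10 K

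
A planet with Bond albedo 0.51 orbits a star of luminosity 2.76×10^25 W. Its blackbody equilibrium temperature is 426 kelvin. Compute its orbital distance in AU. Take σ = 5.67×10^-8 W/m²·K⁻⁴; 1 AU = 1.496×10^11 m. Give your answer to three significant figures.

Required flux: S = 4σT⁴/(1−α) = 15240 W/m².
Then d = [L/(4πS)]^(1/2) = 1.200×10^10 m, i.e. 0.08024 AU.

0.0802 AU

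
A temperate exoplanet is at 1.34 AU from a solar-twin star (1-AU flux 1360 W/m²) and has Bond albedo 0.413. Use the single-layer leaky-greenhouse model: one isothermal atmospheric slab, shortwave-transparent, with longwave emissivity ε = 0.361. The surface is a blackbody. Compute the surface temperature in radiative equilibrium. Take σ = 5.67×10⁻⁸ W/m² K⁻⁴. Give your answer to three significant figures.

Irradiance scales as 1/d², so S = 1360 W/m² × (1/1.34)² = 757.4 W/m².
Effective emission temperature (TOA balance): σT_e⁴ = S(1−α)/4 = 111.1 W/m² → T_e = 210.4 K.
Surface balance with a leaky layer gives σT_s⁴ = σT_e⁴·2/(2−ε), so T_s = T_e·[2/(2−0.361)]^(1/4) = 221.2 K.

221 K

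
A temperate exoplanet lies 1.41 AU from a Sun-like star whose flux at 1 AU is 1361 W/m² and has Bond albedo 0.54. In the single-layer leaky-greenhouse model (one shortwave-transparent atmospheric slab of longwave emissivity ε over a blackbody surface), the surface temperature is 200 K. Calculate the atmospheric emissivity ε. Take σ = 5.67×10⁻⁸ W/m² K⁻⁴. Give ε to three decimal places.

By the inverse-square law, S = 1361/1.41² = 684.6 W/m².
Effective temperature: T_e = [S(1−α)/(4σ)]^(1/4) = 193.0 K.
Inverting T_s⁴ = 2T_e⁴/(2−ε): (T_e/T_s)⁴ = 0.8678, so ε = 2(1 − 0.8678) = 0.2644.

0.264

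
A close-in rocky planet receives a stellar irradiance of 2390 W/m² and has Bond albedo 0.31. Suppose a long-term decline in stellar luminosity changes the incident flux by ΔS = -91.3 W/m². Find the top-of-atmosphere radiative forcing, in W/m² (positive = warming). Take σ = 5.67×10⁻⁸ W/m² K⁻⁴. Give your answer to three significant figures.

TOA radiative forcing: ΔF = (1−α)ΔS/4 = 0.69·(-91.3)/4 = -15.75 W/m².

-15.7 W/m²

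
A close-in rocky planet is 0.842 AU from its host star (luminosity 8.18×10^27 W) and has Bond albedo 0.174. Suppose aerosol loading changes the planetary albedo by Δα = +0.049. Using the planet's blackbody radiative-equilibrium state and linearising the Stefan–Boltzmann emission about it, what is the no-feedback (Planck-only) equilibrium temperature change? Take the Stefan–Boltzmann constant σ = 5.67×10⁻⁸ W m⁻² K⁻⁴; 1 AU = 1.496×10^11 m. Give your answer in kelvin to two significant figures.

-9.2 K

Orbital distance: d = 0.842 AU = 1.260×10^11 m.
Flux at the orbit: S = L/(4πd²) = 8.18×10^27/(4π·(1.26×10^11)²) = 41030 W m⁻².
The baseline emission temperature is T_e = 621.7 K.
TOA radiative forcing: ΔF = −S·Δα/4 = −41030·(+0.049)/4 = -502.6 W m⁻².
Linearising σT⁴ gives d(σT⁴)/dT = 4σT_e³ = 54.51 W m⁻² per K.
Hence the no-feedback warming is ΔF/(4σT_e³) = -9.22 K.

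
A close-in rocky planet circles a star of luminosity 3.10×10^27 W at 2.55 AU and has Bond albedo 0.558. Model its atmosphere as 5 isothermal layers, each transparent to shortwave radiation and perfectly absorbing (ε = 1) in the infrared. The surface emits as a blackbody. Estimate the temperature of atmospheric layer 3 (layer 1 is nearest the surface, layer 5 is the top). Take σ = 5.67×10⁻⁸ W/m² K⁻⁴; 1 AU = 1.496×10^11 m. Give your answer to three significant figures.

316 kelvin

Orbital distance: d = 2.55 AU = 3.815×10^11 m.
Flux at the orbit: S = L/(4πd²) = 3.10×10^27/(4π·(3.81×10^11)²) = 1695 W/m².
OLR = S(1−α)/4 = 187.3 W/m²; the top layer radiates at T_e = 239.7 K.
Each opaque layer satisfies 2T_j⁴ = T_{j−1}⁴ + T_{j+1}⁴, giving T_k⁴ = (N+1−k)T_e⁴.
T_3 = (3)^(1/4)·239.7 = 315.5 K.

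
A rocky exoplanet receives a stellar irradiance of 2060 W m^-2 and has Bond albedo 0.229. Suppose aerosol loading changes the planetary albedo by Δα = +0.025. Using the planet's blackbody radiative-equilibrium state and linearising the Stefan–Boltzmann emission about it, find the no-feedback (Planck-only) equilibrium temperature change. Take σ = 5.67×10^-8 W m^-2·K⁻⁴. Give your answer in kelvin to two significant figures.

-2.3 K

The baseline emission temperature is T_e = 289.3 K.
ΔF = −(S/4)Δα = −(2060/4)×(+0.025) = -12.88 W m^-2.
Linearising σT⁴ gives d(σT⁴)/dT = 4σT_e³ = 5.490 W m^-2 per K.
ΔT₀ = ΔF/λ_P = -12.88/5.490 = -2.35 K.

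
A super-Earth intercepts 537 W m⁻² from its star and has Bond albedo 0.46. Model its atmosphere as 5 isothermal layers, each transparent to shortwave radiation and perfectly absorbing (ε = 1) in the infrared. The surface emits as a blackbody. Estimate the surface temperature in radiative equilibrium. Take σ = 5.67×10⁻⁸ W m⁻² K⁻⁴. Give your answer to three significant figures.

296 K

The effective emission temperature is T_e = [S(1−α)/(4σ)]^¼ = 189.1 K.
For an N-layer opaque stack, T_s⁴ = (N+1)T_e⁴, hence T_s = (6)^(1/4)×189.1 K = 296.0 K.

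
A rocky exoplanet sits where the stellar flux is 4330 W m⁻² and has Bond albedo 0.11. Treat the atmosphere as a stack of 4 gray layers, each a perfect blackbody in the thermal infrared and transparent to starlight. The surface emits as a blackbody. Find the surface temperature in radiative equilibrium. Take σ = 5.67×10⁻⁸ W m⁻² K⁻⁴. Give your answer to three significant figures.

540 kelvin

The effective emission temperature is T_e = [S(1−α)/(4σ)]^¼ = 361.0 K.
With N = 4 opaque layers, T_s = (N+1)^(1/4)·T_e = 5^(1/4)·361.0 = 539.9 K.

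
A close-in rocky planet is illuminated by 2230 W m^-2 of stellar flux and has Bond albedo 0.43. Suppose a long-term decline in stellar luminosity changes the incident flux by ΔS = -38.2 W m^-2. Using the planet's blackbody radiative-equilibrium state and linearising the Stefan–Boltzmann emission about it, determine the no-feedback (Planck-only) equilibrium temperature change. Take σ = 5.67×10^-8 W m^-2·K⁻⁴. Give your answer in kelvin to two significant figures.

Unperturbed T_e = [2230·(1−0.43)/(4σ)]^¼ = 273.6 K.
Only a fraction (1−α) is absorbed and it's spread over 4πR², so ΔF = (1−α)ΔS/4 = -5.444 W m^-2.
The Planck feedback parameter is 4σT_e³ = 4.646 W m^-2/K.
Hence the no-feedback warming is ΔF/(4σT_e³) = -1.17 K.

-1.2 kelvin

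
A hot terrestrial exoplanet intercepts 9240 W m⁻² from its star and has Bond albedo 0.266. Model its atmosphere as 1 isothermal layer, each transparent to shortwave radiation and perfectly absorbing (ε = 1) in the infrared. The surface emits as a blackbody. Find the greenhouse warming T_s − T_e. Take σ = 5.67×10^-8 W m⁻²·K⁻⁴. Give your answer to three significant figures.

OLR = S(1−α)/4 = 1696 W m⁻²; the top layer radiates at T_e = 415.8 K.
Surface: T_s = (2)^¼·T_e = 494.5 K.
So the greenhouse effect raises the surface by 494.5 − 415.8 = 78.68 K.

78.7 kelvin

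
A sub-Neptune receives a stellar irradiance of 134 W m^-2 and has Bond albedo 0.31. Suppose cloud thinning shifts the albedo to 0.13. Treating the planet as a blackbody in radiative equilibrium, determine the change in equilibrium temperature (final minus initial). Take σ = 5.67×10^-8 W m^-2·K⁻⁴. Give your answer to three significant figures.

Initial: T₁ = [S(1−0.31)/(4σ)]^(1/4) = 142.1 K.
Final:   T₂ = [S(1−0.13)/(4σ)]^(1/4) = 150.6 K.
ΔT = T₂ − T₁ = 8.478 K.

8.48 kelvin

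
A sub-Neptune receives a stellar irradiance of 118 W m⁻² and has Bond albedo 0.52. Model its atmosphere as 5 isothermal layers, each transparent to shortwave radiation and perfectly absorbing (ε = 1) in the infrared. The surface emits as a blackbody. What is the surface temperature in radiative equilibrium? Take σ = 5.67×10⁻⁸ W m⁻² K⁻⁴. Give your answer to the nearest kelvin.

OLR = S(1−α)/4 = 14.16 W m⁻²; the top layer radiates at T_e = 125.7 K.
With N = 5 opaque layers, T_s = (N+1)^(1/4)·T_e = 6^(1/4)·125.7 = 196.7 K.

197 K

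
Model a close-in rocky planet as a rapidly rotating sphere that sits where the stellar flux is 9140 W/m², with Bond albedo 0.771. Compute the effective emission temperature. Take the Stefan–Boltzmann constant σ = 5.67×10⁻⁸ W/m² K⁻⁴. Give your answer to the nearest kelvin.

The planet absorbs (1−α)S over its disc πR² and re-emits over 4πR², so the mean absorbed flux is (1−0.771)·9140/4 = 523.3 W/m².
Set σT⁴ = 523.3 → T = (523.3/σ)^(1/4) = 309.9 K.

310 K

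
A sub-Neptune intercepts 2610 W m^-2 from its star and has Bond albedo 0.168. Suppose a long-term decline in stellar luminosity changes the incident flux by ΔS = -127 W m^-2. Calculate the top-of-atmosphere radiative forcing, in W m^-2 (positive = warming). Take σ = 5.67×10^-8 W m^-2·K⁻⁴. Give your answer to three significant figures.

ΔF = Δ[S(1−α)]/4 = (1−0.168)·-127/4 = -26.42 W m^-2.

-26.4 W m^-2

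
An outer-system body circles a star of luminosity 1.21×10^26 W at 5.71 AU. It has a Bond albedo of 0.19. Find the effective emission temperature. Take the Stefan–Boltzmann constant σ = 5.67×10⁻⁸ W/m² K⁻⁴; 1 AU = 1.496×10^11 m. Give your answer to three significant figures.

82.9 K

Orbital distance: d = 5.71 AU = 8.542×10^11 m.
S = L/(4πd²) = 13.20 W/m².
The planet absorbs (1−α)S over its disc πR² and re-emits over 4πR², so the mean absorbed flux is (1−0.19)·13.20/4 = 2.672 W/m².
Set σT⁴ = 2.672 → T = (2.672/σ)^(1/4) = 82.86 K.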